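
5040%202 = 192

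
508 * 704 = 357632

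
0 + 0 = 0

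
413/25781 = 59/3683 ≈ 0.0160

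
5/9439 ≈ 0.000530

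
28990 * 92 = 2667080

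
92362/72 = 1282 + 29/36 ≈ 1282.81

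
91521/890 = 102 + 741/890 ≈ 102.83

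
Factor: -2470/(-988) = 2^(-1)*5^1 = 5/2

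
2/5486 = 1/2743 ≈ 0.000365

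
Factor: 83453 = 17^1 * 4909^1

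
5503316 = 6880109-1376793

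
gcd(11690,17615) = 5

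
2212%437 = 27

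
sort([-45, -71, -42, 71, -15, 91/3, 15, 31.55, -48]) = [-71, -48, -45, -42, -15, 15, 91/3, 31.55, 71]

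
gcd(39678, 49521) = 51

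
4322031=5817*743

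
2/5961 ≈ 0.000336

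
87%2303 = 87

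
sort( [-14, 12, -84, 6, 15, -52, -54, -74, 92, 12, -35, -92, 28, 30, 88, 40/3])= [-92, -84, -74, -54, -52, -35, -14, 6, 12, 12, 40/3, 15, 28, 30, 88, 92]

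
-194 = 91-285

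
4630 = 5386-756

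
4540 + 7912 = 12452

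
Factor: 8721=3^3 * 17^1 * 19^1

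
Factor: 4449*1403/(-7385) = -1*3^1*5^(-1)*7^(-1)*23^1*61^1*211^(-1)*1483^1 = -6241947/7385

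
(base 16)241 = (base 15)287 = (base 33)hg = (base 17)1gg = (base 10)577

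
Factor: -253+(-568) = -1*821^1 = -821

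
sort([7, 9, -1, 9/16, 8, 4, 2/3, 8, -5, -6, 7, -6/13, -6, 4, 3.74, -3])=[-6, -6, -5, -3, -1, -6/13, 9/16, 2/3, 3.74, 4, 4, 7, 7, 8, 8, 9]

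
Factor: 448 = 2^6 * 7^1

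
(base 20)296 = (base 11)817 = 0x3da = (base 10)986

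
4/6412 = 1/1603 ≈ 0.000624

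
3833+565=4398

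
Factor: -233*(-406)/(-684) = -1*2^(-1)*3^(-2)*7^1*19^(-1)*29^1*233^1 = -47299/342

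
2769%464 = 449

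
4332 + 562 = 4894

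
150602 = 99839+50763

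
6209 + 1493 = 7702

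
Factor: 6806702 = 2^1 * 7^1 * 486193^1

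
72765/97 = 750 + 15/97 ≈ 750.15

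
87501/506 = 172 + 469/506 ≈ 172.93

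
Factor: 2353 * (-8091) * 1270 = -1 * 2^1 * 3^2 * 5^1 * 13^1 * 29^1 * 31^1 * 127^1 * 181^1 = -24178416210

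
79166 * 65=5145790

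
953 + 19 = 972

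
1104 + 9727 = 10831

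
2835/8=354+3/8 ≈ 354.38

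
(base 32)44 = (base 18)76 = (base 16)84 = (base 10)132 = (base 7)246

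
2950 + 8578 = 11528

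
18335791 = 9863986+8471805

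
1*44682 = 44682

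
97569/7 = 13938 + 3/7 ≈ 13938.43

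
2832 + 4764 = 7596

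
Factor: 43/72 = 2^(-3) * 3^(-2) * 43^1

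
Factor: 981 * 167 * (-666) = -1 * 2^1 * 3^4 * 37^1 * 109^1 * 167^1 = -109108782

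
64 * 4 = 256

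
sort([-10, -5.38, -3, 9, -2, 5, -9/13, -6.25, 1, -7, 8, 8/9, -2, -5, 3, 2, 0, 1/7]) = [-10, -7, -6.25, -5.38, -5, -3, -2, -2, -9/13, 0, 1/7, 8/9, 1, 2, 3, 5, 8, 9]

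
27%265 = 27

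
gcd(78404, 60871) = 1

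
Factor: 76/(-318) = -1 * 2^1 * 3^(-1) * 19^1 * 53^(-1) = -38/159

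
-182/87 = -2 - 8/87 ≈ -2.09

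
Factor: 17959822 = 2^1 * 173^1 * 51907^1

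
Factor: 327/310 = 2^(-1) * 3^1 * 5^(-1) * 31^(-1) * 109^1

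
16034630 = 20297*790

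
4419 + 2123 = 6542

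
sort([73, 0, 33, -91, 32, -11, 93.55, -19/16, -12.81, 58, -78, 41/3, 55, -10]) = [-91, -78, -12.81, -11, -10, -19/16, 0, 41/3, 32, 33, 55, 58, 73, 93.55]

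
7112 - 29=7083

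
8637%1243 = 1179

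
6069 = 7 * 867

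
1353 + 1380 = 2733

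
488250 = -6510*(-75)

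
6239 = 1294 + 4945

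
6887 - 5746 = 1141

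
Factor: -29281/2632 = -1 * 2^ (-3) * 89^1 = -89/8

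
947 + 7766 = 8713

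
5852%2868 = 116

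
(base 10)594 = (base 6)2430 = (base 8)1122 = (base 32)ii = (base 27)m0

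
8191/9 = 910 + 1/9 ≈ 910.11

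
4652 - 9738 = -5086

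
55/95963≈0.000573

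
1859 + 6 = 1865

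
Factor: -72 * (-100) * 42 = 2^6 * 3^3 * 5^2 * 7^1 = 302400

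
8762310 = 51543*170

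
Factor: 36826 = 2^1*18413^1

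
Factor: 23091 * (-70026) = -1 * 2^1 * 3^2 * 11^1 * 43^1 * 179^1 * 1061^1 = -1616970366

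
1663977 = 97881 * 17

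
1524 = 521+1003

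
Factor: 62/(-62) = -1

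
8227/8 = 1028 + 3/8 ≈ 1028.38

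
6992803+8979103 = 15971906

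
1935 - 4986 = -3051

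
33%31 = 2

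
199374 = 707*282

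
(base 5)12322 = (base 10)962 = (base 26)1b0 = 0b1111000010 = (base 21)23h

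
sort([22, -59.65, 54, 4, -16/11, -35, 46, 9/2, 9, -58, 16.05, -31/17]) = [-59.65, -58, -35, -31/17, -16/11, 4, 9/2, 9, 16.05, 22, 46, 54]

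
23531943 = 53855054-30323111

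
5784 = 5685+99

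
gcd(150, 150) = 150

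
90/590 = 9/59 ≈ 0.153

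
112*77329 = 8660848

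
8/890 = 4/445 ≈ 0.00899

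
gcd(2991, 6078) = 3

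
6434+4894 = 11328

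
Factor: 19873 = 7^1 * 17^1 * 167^1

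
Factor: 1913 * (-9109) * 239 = -1 * 239^1 * 1913^1 * 9109^1 = -4164698563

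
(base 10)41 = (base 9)45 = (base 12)35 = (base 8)51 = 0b101001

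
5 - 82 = -77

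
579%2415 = 579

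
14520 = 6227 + 8293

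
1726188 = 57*30284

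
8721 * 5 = 43605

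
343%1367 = 343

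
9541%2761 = 1258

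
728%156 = 104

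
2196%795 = 606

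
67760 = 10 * 6776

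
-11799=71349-83148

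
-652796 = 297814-950610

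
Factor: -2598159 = -1*3^1*866053^1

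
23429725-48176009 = -24746284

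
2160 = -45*(-48)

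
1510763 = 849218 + 661545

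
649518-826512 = -176994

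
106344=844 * 126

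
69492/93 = 23164/31 ≈ 747.23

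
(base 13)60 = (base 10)78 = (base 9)86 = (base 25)33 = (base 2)1001110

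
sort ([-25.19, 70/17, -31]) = [-31, -25.19, 70/17]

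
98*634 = 62132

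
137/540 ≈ 0.254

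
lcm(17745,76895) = 230685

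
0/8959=0=0.00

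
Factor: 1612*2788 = 2^4*13^1*17^1*31^1*41^1 = 4494256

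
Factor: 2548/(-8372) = -1*7^1*23^(-1) = -7/23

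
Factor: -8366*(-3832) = 2^4*47^1*89^1*479^1 = 32058512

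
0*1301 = 0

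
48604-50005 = -1401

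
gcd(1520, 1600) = 80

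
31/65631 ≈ 0.000472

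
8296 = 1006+7290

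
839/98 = 8 + 55/98 ≈ 8.56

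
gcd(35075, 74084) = 1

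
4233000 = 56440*75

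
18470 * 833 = 15385510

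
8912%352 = 112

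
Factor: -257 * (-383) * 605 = 5^1 * 11^2 * 257^1 * 383^1 = 59550755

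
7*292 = 2044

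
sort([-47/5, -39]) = [-39, -47/5]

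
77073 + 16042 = 93115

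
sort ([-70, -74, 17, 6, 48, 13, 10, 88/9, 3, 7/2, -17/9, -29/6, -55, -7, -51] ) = [-74, -70, -55, -51, -7, -29/6, -17/9, 3, 7/2, 6, 88/9, 10, 13, 17, 48] 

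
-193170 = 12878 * (-15)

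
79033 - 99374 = -20341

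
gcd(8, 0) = 8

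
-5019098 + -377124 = -5396222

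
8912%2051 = 708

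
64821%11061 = 9516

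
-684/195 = -3 - 33/65 ≈ -3.51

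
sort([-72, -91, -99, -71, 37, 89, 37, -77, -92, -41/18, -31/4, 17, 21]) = [-99, -92, -91, -77, -72, -71, -31/4, -41/18, 17, 21, 37, 37, 89]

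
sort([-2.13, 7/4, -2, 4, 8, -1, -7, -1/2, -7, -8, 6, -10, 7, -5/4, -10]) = [-10, -10, -8, -7, -7, -2.13, -2, -5/4, -1, -1/2, 7/4, 4, 6, 7, 8]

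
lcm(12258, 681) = 12258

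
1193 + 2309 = 3502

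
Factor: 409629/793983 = 11^1*23^(-1)*37^(-1)*311^(-1)*12413^1 = 136543/264661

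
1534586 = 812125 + 722461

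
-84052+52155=-31897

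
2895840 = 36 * 80440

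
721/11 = 65 + 6/11 ≈ 65.55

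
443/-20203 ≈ -0.0219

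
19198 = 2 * 9599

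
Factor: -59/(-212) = 2^(-2)*53^(-1)*59^1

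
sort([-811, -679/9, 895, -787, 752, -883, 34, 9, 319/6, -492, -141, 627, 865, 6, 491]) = [-883, -811, -787, -492, -141, -679/9, 6, 9, 34, 319/6, 491, 627, 752, 865, 895]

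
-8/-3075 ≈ 0.00260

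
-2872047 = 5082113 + -7954160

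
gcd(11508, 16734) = 6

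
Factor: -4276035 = -1 * 3^2 * 5^1 * 167^1 * 569^1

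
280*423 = 118440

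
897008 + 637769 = 1534777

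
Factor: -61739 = -1*107^1*577^1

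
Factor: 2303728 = 2^4*7^1*67^1*307^1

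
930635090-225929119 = 704705971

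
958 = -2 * (-479)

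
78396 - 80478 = -2082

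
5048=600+4448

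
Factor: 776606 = 2^1*19^1*107^1*191^1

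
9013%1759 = 218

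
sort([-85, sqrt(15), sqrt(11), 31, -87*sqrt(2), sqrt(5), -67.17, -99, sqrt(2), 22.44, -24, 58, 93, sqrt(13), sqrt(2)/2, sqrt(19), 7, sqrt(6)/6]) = [-87*sqrt(2), -99, -85, -67.17, -24, sqrt(6)/6, sqrt(2)/2, sqrt(2), sqrt(5), sqrt(11), sqrt(13), sqrt(15), sqrt(19), 7, 22.44, 31, 58, 93]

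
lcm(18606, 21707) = 130242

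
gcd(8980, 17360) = 20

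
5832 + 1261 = 7093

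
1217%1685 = 1217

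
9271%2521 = 1708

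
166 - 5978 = -5812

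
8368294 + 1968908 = 10337202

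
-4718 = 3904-8622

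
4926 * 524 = 2581224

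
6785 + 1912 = 8697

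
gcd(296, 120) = 8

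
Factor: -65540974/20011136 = -1 * 2^(-6) * 127^(-1) * 1231^(-1) * 32770487^1 = -32770487/10005568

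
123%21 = 18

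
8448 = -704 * (-12)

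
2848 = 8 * 356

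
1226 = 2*613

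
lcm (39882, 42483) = 1954218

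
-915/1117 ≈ -0.819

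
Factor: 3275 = 5^2*131^1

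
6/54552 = 1/9092 ≈ 0.000110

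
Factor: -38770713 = -1 * 3^2 * 4307857^1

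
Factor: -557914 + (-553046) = -1*2^4*3^2*5^1*1543^1 = -1110960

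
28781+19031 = 47812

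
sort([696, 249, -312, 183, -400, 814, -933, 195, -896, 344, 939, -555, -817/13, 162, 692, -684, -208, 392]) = [-933, -896, -684, -555, -400, -312, -208, -817/13, 162, 183, 195, 249, 344, 392, 692, 696, 814, 939]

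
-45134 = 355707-400841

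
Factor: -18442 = -1*2^1*9221^1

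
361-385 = -24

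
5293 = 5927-634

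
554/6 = 92 + 1/3 ≈ 92.33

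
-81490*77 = -6274730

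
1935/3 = 645 = 645.00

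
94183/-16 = -5886 - 7/16 ≈ -5886.44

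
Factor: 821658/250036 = 2^(-1)*3^1*17^(-1)*3677^(-1)*136943^1 = 410829/125018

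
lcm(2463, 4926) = 4926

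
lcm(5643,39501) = 39501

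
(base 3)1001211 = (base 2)1100001010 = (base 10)778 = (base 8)1412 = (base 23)1aj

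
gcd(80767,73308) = 1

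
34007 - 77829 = -43822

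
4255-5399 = -1144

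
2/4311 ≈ 0.000464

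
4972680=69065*72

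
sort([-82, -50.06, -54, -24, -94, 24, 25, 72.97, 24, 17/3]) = [-94, -82, -54, -50.06, -24, 17/3, 24, 24, 25, 72.97]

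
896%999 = 896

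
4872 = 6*812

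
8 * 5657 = 45256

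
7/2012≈0.00348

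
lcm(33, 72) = 792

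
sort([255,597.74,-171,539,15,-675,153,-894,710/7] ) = [-894,-675,-171,15,710/7,153,255,539,597.74] 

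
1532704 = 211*7264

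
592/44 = 13 + 5/11 ≈ 13.45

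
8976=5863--3113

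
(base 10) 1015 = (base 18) 327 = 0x3f7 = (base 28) 187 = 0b1111110111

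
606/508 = 1+49/254 ≈ 1.19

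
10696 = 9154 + 1542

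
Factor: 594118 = 2^1*7^1*42437^1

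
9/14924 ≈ 0.000603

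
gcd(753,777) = 3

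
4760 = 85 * 56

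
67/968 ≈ 0.0692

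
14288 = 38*376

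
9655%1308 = 499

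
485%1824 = 485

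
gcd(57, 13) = 1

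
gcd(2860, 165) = 55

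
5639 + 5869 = 11508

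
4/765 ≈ 0.00523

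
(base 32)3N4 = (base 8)7344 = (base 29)4FD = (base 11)2956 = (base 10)3812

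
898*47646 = 42786108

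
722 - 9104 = -8382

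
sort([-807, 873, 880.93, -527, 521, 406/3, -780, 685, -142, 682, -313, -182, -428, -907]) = [-907, -807, -780, -527, -428, -313, -182, -142, 406/3, 521, 682, 685, 873, 880.93]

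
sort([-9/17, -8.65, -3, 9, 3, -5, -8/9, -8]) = [-8.65, -8, -5, -3, -8/9, -9/17, 3, 9]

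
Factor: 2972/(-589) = -1*2^2*19^(-1)*31^(-1)*743^1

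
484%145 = 49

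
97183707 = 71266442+25917265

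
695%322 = 51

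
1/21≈0.0476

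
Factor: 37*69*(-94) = -1*2^1*3^1*23^1*37^1*47^1 = -239982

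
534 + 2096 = 2630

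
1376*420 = 577920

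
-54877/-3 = 18292 + 1/3 ≈ 18292.33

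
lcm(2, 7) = 14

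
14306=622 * 23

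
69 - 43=26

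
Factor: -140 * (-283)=2^2 * 5^1 * 7^1 * 283^1=39620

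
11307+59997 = 71304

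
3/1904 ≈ 0.00158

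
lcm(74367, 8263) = 74367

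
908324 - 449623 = 458701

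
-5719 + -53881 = -59600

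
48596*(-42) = -2041032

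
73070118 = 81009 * 902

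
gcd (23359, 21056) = 329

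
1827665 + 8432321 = 10259986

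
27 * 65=1755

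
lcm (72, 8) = 72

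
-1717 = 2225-3942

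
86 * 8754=752844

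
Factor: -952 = -1*2^3*7^1*17^1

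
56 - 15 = 41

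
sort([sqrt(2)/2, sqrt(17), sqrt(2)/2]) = [sqrt(2)/2, sqrt(2)/2, sqrt(17)]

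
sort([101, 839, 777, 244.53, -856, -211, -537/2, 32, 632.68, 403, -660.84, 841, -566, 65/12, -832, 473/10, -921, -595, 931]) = [-921, -856, -832, -660.84, -595, -566, -537/2, -211, 65/12, 32, 473/10, 101, 244.53, 403, 632.68, 777, 839, 841, 931]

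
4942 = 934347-929405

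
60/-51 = -20/17 ≈ -1.18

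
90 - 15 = 75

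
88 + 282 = 370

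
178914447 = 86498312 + 92416135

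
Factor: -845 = -1 * 5^1 * 13^2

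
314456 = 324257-9801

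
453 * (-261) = -118233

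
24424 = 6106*4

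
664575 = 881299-216724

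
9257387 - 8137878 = 1119509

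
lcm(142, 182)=12922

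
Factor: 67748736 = 2^7*3^1*11^1*43^1*373^1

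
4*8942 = 35768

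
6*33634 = 201804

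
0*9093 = 0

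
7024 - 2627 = 4397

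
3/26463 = 1/8821 ≈ 0.000113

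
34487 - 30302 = 4185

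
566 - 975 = -409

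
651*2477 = 1612527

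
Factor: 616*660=2^5*3^1*5^1*7^1*11^2=406560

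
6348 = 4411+1937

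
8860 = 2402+6458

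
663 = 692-29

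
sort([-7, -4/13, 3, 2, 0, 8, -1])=[-7, -1, -4/13, 0, 2, 3, 8]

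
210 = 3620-3410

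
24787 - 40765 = -15978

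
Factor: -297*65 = -1*3^3*5^1*11^1*13^1 = -19305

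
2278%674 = 256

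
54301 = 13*4177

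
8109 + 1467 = 9576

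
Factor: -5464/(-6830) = 2^2 * 5^(-1) = 4/5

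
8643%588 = 411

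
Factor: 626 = 2^1 * 313^1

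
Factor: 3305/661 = 5^1 = 5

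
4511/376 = 11 + 375/376 ≈ 12.00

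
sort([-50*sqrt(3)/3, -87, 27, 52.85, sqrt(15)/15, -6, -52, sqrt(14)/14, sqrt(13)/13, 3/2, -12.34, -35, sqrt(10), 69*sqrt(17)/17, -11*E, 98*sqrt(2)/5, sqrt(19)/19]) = [-87, -52, -35, -11*E, -50*sqrt(3)/3, -12.34, -6, sqrt(19)/19, sqrt(15)/15, sqrt(14)/14, sqrt(13)/13, 3/2, sqrt(10), 69*sqrt(17)/17, 27, 98*sqrt(2)/5, 52.85]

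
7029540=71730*98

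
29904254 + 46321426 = 76225680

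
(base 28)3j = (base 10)103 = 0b1100111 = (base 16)67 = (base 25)43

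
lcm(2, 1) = 2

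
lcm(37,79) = 2923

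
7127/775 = 9 + 152/775 ≈ 9.20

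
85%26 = 7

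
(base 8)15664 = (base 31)7bo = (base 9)10650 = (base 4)1232310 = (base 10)7092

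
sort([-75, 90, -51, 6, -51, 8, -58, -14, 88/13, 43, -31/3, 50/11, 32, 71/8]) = [-75, -58, -51, -51, -14, -31/3, 50/11, 6, 88/13, 8, 71/8, 32, 43, 90]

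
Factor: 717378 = 2^1*3^1*119563^1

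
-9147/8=-1143 - 3/8 ≈ -1143.38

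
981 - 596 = 385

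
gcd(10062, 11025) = 9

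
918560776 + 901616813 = 1820177589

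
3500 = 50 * 70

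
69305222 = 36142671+33162551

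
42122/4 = 10530 + 1/2 = 10530.50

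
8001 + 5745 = 13746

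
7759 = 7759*1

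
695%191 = 122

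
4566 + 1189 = 5755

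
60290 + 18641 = 78931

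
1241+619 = 1860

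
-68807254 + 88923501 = 20116247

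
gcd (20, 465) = 5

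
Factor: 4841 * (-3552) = -1 * 2^5 * 3^1 * 37^1 * 47^1 * 103^1 = -17195232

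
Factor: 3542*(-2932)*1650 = -1*2^4*3^1*5^2*7^1*11^2*23^1*733^1 = -17135487600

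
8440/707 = 11+663/707 ≈ 11.94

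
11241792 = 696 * 16152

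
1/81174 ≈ 0.0000123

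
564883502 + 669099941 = 1233983443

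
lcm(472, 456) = 26904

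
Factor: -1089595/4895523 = -1*3^(-2)*5^1*13^1*41^(-1)*13267^(-1)*16763^1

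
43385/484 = 89 + 309/484≈89.64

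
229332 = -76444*(-3)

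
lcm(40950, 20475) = 40950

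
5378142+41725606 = 47103748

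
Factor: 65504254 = 2^1*2287^1*14321^1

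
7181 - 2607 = 4574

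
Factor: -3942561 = -1*3^1*7^1*197^1*953^1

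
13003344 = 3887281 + 9116063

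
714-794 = -80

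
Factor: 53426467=53426467^1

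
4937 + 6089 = 11026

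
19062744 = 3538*5388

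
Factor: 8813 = 7^1*1259^1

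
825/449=1+376/449 ≈ 1.84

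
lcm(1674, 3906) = 11718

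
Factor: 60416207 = 2927^1*20641^1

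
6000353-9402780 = -3402427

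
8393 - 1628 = 6765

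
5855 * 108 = 632340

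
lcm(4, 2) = 4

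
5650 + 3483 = 9133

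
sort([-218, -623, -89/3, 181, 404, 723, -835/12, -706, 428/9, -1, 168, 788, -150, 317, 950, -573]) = [-706, -623, -573, -218, -150, -835/12, -89/3, -1, 428/9, 168, 181, 317, 404, 723, 788, 950]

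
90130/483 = 186 + 292/483 ≈ 186.60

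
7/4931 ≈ 0.00142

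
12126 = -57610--69736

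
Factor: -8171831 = -1*23^1*355297^1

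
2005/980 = 2 + 9/196 ≈ 2.05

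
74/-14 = -37/7 ≈ -5.29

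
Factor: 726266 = 2^1*61^1*5953^1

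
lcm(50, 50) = 50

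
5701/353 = 16 + 53/353 ≈ 16.15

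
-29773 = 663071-692844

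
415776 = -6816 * (-61)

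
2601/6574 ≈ 0.396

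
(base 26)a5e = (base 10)6904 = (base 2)1101011111000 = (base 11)5207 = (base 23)d14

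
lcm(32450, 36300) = 2141700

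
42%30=12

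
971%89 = 81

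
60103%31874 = 28229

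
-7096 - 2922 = -10018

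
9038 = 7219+1819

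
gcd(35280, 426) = 6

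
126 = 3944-3818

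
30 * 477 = 14310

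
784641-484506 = 300135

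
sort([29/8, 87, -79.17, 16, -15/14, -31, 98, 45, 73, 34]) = [-79.17, -31, -15/14, 29/8, 16, 34, 45, 73, 87, 98]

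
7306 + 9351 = 16657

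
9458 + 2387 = 11845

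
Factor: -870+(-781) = -1*13^1*127^1 = -1651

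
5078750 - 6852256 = -1773506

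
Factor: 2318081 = 827^1*2803^1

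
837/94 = 8 + 85/94 ≈ 8.90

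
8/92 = 2/23 ≈ 0.0870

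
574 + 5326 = 5900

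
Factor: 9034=2^1*4517^1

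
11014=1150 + 9864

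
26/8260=13/4130 ≈ 0.00315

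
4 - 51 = -47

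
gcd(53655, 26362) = 49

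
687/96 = 7 + 5/32≈7.16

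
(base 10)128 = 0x80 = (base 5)1003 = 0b10000000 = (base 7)242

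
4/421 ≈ 0.00950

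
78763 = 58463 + 20300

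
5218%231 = 136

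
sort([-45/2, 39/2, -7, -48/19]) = [-45/2, -7, -48/19, 39/2]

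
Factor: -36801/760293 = -1 * 47^1 * 971^(-1) = -47/971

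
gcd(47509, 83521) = 1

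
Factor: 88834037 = 88834037^1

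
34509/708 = 11503/236 ≈ 48.74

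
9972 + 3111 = 13083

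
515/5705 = 103/1141 ≈ 0.0903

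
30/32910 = 1/1097 ≈ 0.000912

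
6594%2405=1784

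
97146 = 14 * 6939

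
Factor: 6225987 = 3^1 * 193^1 * 10753^1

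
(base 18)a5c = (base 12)1b26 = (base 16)d0e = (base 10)3342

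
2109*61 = 128649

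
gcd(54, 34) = 2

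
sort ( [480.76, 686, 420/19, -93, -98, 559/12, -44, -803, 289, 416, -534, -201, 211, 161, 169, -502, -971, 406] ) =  [-971, -803, -534, -502, -201, -98, -93, -44, 420/19, 559/12, 161, 169, 211, 289, 406, 416, 480.76, 686] 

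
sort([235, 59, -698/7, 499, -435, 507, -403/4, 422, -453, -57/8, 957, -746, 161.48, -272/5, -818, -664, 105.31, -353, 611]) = [-818, -746, -664, -453, -435, -353, -403/4, -698/7, -272/5, -57/8, 59, 105.31, 161.48, 235, 422, 499, 507, 611, 957]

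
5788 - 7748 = -1960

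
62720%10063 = 2342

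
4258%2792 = 1466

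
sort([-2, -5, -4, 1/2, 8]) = [-5, -4, -2, 1/2, 8]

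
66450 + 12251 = 78701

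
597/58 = 10 + 17/58 ≈ 10.29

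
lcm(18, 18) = 18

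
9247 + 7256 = 16503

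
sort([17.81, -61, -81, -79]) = [-81, -79, -61, 17.81]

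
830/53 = 15 + 35/53 ≈ 15.66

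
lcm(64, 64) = 64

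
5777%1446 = 1439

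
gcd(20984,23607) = 2623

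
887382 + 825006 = 1712388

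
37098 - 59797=-22699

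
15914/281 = 56 + 178/281 ≈ 56.63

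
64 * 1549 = 99136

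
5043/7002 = 1681/2334 ≈ 0.720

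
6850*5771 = 39531350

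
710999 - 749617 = -38618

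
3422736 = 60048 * 57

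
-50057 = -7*7151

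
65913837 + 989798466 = 1055712303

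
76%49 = 27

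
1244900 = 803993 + 440907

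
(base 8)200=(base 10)128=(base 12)a8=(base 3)11202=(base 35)3n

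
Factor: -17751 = -1*3^1*61^1*97^1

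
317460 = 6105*52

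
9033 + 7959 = 16992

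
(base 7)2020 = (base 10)700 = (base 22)19i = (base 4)22330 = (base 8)1274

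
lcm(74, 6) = 222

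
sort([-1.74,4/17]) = [-1.74,4/17]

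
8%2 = 0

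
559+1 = 560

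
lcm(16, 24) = 48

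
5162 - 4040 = 1122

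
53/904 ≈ 0.0586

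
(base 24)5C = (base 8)204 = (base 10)132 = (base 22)60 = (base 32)44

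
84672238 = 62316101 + 22356137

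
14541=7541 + 7000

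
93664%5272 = 4040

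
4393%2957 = 1436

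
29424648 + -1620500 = 27804148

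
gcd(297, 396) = 99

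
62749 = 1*62749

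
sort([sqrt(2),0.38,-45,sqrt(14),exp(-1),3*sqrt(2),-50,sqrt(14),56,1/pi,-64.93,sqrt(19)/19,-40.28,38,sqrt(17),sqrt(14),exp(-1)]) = [-64.93,-50,-45,-40.28,sqrt(19)/19,1/pi,exp(-1),exp(-1),0.38,sqrt(2),sqrt(14),sqrt(14),sqrt(14),sqrt(17),3*sqrt(2),38,56]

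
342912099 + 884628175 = 1227540274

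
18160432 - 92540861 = -74380429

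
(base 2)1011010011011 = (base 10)5787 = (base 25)96c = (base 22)bl1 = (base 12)3423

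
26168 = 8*3271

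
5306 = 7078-1772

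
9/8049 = 3/2683 ≈ 0.00112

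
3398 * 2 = 6796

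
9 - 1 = 8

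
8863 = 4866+3997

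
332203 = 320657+11546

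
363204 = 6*60534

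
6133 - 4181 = 1952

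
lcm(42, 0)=0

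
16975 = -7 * (-2425) 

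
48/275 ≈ 0.175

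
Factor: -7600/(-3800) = 2^1 = 2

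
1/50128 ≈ 0.0000199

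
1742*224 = 390208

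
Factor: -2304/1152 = -1 * 2^1 = -2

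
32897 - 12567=20330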